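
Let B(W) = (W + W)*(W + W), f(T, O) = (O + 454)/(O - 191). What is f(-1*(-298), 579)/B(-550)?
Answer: 1033/469480000 ≈ 2.2003e-6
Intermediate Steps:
f(T, O) = (454 + O)/(-191 + O)
B(W) = 4*W**2 (B(W) = (2*W)*(2*W) = 4*W**2)
f(-1*(-298), 579)/B(-550) = ((454 + 579)/(-191 + 579))/((4*(-550)**2)) = (1033/388)/((4*302500)) = ((1/388)*1033)/1210000 = (1033/388)*(1/1210000) = 1033/469480000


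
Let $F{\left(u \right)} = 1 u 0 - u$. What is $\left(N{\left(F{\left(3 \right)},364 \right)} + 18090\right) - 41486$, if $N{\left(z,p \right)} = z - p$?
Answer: $-23763$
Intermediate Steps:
$F{\left(u \right)} = - u$ ($F{\left(u \right)} = u 0 - u = 0 - u = - u$)
$\left(N{\left(F{\left(3 \right)},364 \right)} + 18090\right) - 41486 = \left(\left(\left(-1\right) 3 - 364\right) + 18090\right) - 41486 = \left(\left(-3 - 364\right) + 18090\right) - 41486 = \left(-367 + 18090\right) - 41486 = 17723 - 41486 = -23763$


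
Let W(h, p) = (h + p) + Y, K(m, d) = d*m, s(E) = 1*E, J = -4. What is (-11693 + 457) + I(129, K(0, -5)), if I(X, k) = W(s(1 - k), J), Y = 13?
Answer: -11226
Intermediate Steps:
s(E) = E
W(h, p) = 13 + h + p (W(h, p) = (h + p) + 13 = 13 + h + p)
I(X, k) = 10 - k (I(X, k) = 13 + (1 - k) - 4 = 10 - k)
(-11693 + 457) + I(129, K(0, -5)) = (-11693 + 457) + (10 - (-5)*0) = -11236 + (10 - 1*0) = -11236 + (10 + 0) = -11236 + 10 = -11226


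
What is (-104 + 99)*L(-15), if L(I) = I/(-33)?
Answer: -25/11 ≈ -2.2727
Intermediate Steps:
L(I) = -I/33 (L(I) = I*(-1/33) = -I/33)
(-104 + 99)*L(-15) = (-104 + 99)*(-1/33*(-15)) = -5*5/11 = -25/11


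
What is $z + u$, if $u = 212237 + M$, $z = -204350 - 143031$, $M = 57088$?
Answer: $-78056$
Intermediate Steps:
$z = -347381$
$u = 269325$ ($u = 212237 + 57088 = 269325$)
$z + u = -347381 + 269325 = -78056$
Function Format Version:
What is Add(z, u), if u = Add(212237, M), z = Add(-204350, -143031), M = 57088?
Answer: -78056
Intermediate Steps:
z = -347381
u = 269325 (u = Add(212237, 57088) = 269325)
Add(z, u) = Add(-347381, 269325) = -78056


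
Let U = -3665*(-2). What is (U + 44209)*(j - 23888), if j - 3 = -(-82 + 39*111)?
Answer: -1449895148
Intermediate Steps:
U = 7330
j = -4244 (j = 3 - (-82 + 39*111) = 3 - (-82 + 4329) = 3 - 1*4247 = 3 - 4247 = -4244)
(U + 44209)*(j - 23888) = (7330 + 44209)*(-4244 - 23888) = 51539*(-28132) = -1449895148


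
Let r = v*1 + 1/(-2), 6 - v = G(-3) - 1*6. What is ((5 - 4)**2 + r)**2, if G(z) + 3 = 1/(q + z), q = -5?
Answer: 15625/64 ≈ 244.14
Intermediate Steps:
G(z) = -3 + 1/(-5 + z)
v = 121/8 (v = 6 - ((16 - 3*(-3))/(-5 - 3) - 1*6) = 6 - ((16 + 9)/(-8) - 6) = 6 - (-1/8*25 - 6) = 6 - (-25/8 - 6) = 6 - 1*(-73/8) = 6 + 73/8 = 121/8 ≈ 15.125)
r = 117/8 (r = (121/8)*1 + 1/(-2) = 121/8 - 1/2 = 117/8 ≈ 14.625)
((5 - 4)**2 + r)**2 = ((5 - 4)**2 + 117/8)**2 = (1**2 + 117/8)**2 = (1 + 117/8)**2 = (125/8)**2 = 15625/64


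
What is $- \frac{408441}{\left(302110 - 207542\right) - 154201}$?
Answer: $\frac{408441}{59633} \approx 6.8492$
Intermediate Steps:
$- \frac{408441}{\left(302110 - 207542\right) - 154201} = - \frac{408441}{94568 - 154201} = - \frac{408441}{-59633} = \left(-408441\right) \left(- \frac{1}{59633}\right) = \frac{408441}{59633}$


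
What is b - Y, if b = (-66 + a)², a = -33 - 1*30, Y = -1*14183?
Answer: 30824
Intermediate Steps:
Y = -14183
a = -63 (a = -33 - 30 = -63)
b = 16641 (b = (-66 - 63)² = (-129)² = 16641)
b - Y = 16641 - 1*(-14183) = 16641 + 14183 = 30824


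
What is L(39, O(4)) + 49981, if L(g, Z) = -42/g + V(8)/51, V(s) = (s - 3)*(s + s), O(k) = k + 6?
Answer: 33137729/663 ≈ 49982.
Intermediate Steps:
O(k) = 6 + k
V(s) = 2*s*(-3 + s) (V(s) = (-3 + s)*(2*s) = 2*s*(-3 + s))
L(g, Z) = 80/51 - 42/g (L(g, Z) = -42/g + (2*8*(-3 + 8))/51 = -42/g + (2*8*5)*(1/51) = -42/g + 80*(1/51) = -42/g + 80/51 = 80/51 - 42/g)
L(39, O(4)) + 49981 = (80/51 - 42/39) + 49981 = (80/51 - 42*1/39) + 49981 = (80/51 - 14/13) + 49981 = 326/663 + 49981 = 33137729/663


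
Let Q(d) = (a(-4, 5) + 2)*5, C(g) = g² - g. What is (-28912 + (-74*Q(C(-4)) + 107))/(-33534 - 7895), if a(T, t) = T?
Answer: 28065/41429 ≈ 0.67742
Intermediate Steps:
Q(d) = -10 (Q(d) = (-4 + 2)*5 = -2*5 = -10)
(-28912 + (-74*Q(C(-4)) + 107))/(-33534 - 7895) = (-28912 + (-74*(-10) + 107))/(-33534 - 7895) = (-28912 + (740 + 107))/(-41429) = (-28912 + 847)*(-1/41429) = -28065*(-1/41429) = 28065/41429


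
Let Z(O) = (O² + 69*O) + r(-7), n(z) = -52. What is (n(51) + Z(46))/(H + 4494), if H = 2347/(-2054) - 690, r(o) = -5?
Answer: 10748582/7811069 ≈ 1.3761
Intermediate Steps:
H = -1419607/2054 (H = 2347*(-1/2054) - 690 = -2347/2054 - 690 = -1419607/2054 ≈ -691.14)
Z(O) = -5 + O² + 69*O (Z(O) = (O² + 69*O) - 5 = -5 + O² + 69*O)
(n(51) + Z(46))/(H + 4494) = (-52 + (-5 + 46² + 69*46))/(-1419607/2054 + 4494) = (-52 + (-5 + 2116 + 3174))/(7811069/2054) = (-52 + 5285)*(2054/7811069) = 5233*(2054/7811069) = 10748582/7811069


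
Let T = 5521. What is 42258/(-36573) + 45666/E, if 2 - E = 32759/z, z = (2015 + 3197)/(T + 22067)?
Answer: -3907936163080/2754388421447 ≈ -1.4188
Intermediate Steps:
z = 1303/6897 (z = (2015 + 3197)/(5521 + 22067) = 5212/27588 = 5212*(1/27588) = 1303/6897 ≈ 0.18892)
E = -225936217/1303 (E = 2 - 32759/1303/6897 = 2 - 32759*6897/1303 = 2 - 1*225938823/1303 = 2 - 225938823/1303 = -225936217/1303 ≈ -1.7340e+5)
42258/(-36573) + 45666/E = 42258/(-36573) + 45666/(-225936217/1303) = 42258*(-1/36573) + 45666*(-1303/225936217) = -14086/12191 - 59502798/225936217 = -3907936163080/2754388421447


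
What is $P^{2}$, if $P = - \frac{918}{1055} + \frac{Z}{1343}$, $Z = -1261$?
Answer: $\frac{6570142906441}{2007506428225} \approx 3.2728$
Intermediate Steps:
$P = - \frac{2563229}{1416865}$ ($P = - \frac{918}{1055} - \frac{1261}{1343} = - \frac{2563229}{1416865} \approx -1.8091$)
$P^{2} = \left(- \frac{2563229}{1416865}\right)^{2} = \frac{6570142906441}{2007506428225}$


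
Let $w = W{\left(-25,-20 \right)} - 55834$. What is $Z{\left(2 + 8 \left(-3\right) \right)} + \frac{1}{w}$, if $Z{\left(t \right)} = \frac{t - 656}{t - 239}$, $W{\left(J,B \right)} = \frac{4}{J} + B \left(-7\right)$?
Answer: $\frac{104889943}{40378266} \approx 2.5977$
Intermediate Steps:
$W{\left(J,B \right)} = - 7 B + \frac{4}{J}$ ($W{\left(J,B \right)} = \frac{4}{J} - 7 B = - 7 B + \frac{4}{J}$)
$Z{\left(t \right)} = \frac{-656 + t}{-239 + t}$
$w = - \frac{1392354}{25}$ ($w = \left(\left(-7\right) \left(-20\right) + \frac{4}{-25}\right) - 55834 = \left(140 + 4 \left(- \frac{1}{25}\right)\right) - 55834 = \left(140 - \frac{4}{25}\right) - 55834 = \frac{3496}{25} - 55834 = - \frac{1392354}{25} \approx -55694.0$)
$Z{\left(2 + 8 \left(-3\right) \right)} + \frac{1}{w} = \frac{-656 + \left(2 + 8 \left(-3\right)\right)}{-239 + \left(2 + 8 \left(-3\right)\right)} + \frac{1}{- \frac{1392354}{25}} = \frac{-656 + \left(2 - 24\right)}{-239 + \left(2 - 24\right)} - \frac{25}{1392354} = \frac{-656 - 22}{-239 - 22} - \frac{25}{1392354} = \frac{1}{-261} \left(-678\right) - \frac{25}{1392354} = \left(- \frac{1}{261}\right) \left(-678\right) - \frac{25}{1392354} = \frac{226}{87} - \frac{25}{1392354} = \frac{104889943}{40378266}$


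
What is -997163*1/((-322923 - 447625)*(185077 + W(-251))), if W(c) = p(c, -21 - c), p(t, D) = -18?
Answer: 997163/142596842332 ≈ 6.9929e-6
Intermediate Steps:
W(c) = -18
-997163*1/((-322923 - 447625)*(185077 + W(-251))) = -997163*1/((-322923 - 447625)*(185077 - 18)) = -997163/((-770548*185059)) = -997163/(-142596842332) = -997163*(-1/142596842332) = 997163/142596842332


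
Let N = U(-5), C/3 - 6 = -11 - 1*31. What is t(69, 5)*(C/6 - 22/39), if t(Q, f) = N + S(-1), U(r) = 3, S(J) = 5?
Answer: -5792/39 ≈ -148.51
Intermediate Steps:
C = -108 (C = 18 + 3*(-11 - 1*31) = 18 + 3*(-11 - 31) = 18 + 3*(-42) = 18 - 126 = -108)
N = 3
t(Q, f) = 8 (t(Q, f) = 3 + 5 = 8)
t(69, 5)*(C/6 - 22/39) = 8*(-108/6 - 22/39) = 8*(-108*⅙ - 22*1/39) = 8*(-18 - 22/39) = 8*(-724/39) = -5792/39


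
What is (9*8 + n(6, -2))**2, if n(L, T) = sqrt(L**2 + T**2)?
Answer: 5224 + 288*sqrt(10) ≈ 6134.7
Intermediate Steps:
(9*8 + n(6, -2))**2 = (9*8 + sqrt(6**2 + (-2)**2))**2 = (72 + sqrt(36 + 4))**2 = (72 + sqrt(40))**2 = (72 + 2*sqrt(10))**2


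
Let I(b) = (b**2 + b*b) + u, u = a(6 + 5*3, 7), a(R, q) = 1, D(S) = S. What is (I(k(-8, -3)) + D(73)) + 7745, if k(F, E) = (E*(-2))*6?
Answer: 10411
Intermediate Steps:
u = 1
k(F, E) = -12*E (k(F, E) = -2*E*6 = -12*E)
I(b) = 1 + 2*b**2 (I(b) = (b**2 + b*b) + 1 = (b**2 + b**2) + 1 = 2*b**2 + 1 = 1 + 2*b**2)
(I(k(-8, -3)) + D(73)) + 7745 = ((1 + 2*(-12*(-3))**2) + 73) + 7745 = ((1 + 2*36**2) + 73) + 7745 = ((1 + 2*1296) + 73) + 7745 = ((1 + 2592) + 73) + 7745 = (2593 + 73) + 7745 = 2666 + 7745 = 10411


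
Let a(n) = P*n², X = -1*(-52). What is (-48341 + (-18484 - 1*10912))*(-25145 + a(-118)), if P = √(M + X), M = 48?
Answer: -8869403015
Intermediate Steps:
X = 52
P = 10 (P = √(48 + 52) = √100 = 10)
a(n) = 10*n²
(-48341 + (-18484 - 1*10912))*(-25145 + a(-118)) = (-48341 + (-18484 - 1*10912))*(-25145 + 10*(-118)²) = (-48341 + (-18484 - 10912))*(-25145 + 10*13924) = (-48341 - 29396)*(-25145 + 139240) = -77737*114095 = -8869403015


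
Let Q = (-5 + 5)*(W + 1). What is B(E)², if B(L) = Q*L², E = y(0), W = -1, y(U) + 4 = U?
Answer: 0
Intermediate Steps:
y(U) = -4 + U
E = -4 (E = -4 + 0 = -4)
Q = 0 (Q = (-5 + 5)*(-1 + 1) = 0*0 = 0)
B(L) = 0 (B(L) = 0*L² = 0)
B(E)² = 0² = 0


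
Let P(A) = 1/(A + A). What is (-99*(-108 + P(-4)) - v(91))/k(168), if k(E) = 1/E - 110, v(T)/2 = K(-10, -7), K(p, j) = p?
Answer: -1801695/18479 ≈ -97.500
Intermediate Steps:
v(T) = -20 (v(T) = 2*(-10) = -20)
k(E) = -110 + 1/E
P(A) = 1/(2*A)
(-99*(-108 + P(-4)) - v(91))/k(168) = (-99*(-108 + (½)/(-4)) - 1*(-20))/(-110 + 1/168) = (-99*(-108 + (½)*(-¼)) + 20)/(-110 + 1/168) = (-99*(-108 - ⅛) + 20)/(-18479/168) = (-99*(-865/8) + 20)*(-168/18479) = (85635/8 + 20)*(-168/18479) = (85795/8)*(-168/18479) = -1801695/18479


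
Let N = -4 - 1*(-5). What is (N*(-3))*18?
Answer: -54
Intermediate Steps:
N = 1 (N = -4 + 5 = 1)
(N*(-3))*18 = (1*(-3))*18 = -3*18 = -54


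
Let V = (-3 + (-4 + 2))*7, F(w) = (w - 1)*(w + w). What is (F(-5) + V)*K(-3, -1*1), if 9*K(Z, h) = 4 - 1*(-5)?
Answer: 25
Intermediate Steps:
F(w) = 2*w*(-1 + w) (F(w) = (-1 + w)*(2*w) = 2*w*(-1 + w))
K(Z, h) = 1 (K(Z, h) = (4 - 1*(-5))/9 = (4 + 5)/9 = (⅑)*9 = 1)
V = -35 (V = (-3 - 2)*7 = -5*7 = -35)
(F(-5) + V)*K(-3, -1*1) = (2*(-5)*(-1 - 5) - 35)*1 = (2*(-5)*(-6) - 35)*1 = (60 - 35)*1 = 25*1 = 25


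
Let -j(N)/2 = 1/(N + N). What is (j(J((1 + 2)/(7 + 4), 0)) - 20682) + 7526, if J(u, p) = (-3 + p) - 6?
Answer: -118403/9 ≈ -13156.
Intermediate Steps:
J(u, p) = -9 + p
j(N) = -1/N (j(N) = -2/(N + N) = -2*1/(2*N) = -1/N)
(j(J((1 + 2)/(7 + 4), 0)) - 20682) + 7526 = (-1/(-9 + 0) - 20682) + 7526 = (-1/(-9) - 20682) + 7526 = (-1*(-1/9) - 20682) + 7526 = (1/9 - 20682) + 7526 = -186137/9 + 7526 = -118403/9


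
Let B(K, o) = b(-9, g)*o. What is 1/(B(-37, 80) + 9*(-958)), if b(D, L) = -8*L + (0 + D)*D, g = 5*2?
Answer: -1/8542 ≈ -0.00011707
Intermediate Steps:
g = 10
b(D, L) = D² - 8*L (b(D, L) = -8*L + D*D = -8*L + D² = D² - 8*L)
B(K, o) = o (B(K, o) = ((-9)² - 8*10)*o = (81 - 80)*o = 1*o = o)
1/(B(-37, 80) + 9*(-958)) = 1/(80 + 9*(-958)) = 1/(80 - 8622) = 1/(-8542) = -1/8542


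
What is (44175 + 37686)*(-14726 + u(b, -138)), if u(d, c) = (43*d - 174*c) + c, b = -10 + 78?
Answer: 988225992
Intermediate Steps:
b = 68
u(d, c) = -173*c + 43*d (u(d, c) = (-174*c + 43*d) + c = -173*c + 43*d)
(44175 + 37686)*(-14726 + u(b, -138)) = (44175 + 37686)*(-14726 + (-173*(-138) + 43*68)) = 81861*(-14726 + (23874 + 2924)) = 81861*(-14726 + 26798) = 81861*12072 = 988225992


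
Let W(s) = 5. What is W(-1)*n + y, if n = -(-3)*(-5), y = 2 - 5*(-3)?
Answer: -58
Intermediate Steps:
y = 17 (y = 2 + 15 = 17)
n = -15 (n = -1*15 = -15)
W(-1)*n + y = 5*(-15) + 17 = -75 + 17 = -58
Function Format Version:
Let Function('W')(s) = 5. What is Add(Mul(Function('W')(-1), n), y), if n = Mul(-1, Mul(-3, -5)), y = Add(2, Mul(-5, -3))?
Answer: -58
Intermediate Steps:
y = 17 (y = Add(2, 15) = 17)
n = -15 (n = Mul(-1, 15) = -15)
Add(Mul(Function('W')(-1), n), y) = Add(Mul(5, -15), 17) = Add(-75, 17) = -58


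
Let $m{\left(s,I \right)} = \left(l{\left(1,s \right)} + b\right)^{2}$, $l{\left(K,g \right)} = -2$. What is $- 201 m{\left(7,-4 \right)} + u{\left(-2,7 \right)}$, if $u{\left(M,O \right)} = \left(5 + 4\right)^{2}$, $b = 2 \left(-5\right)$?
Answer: $-28863$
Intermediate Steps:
$b = -10$
$m{\left(s,I \right)} = 144$ ($m{\left(s,I \right)} = \left(-2 - 10\right)^{2} = \left(-12\right)^{2} = 144$)
$u{\left(M,O \right)} = 81$ ($u{\left(M,O \right)} = 9^{2} = 81$)
$- 201 m{\left(7,-4 \right)} + u{\left(-2,7 \right)} = \left(-201\right) 144 + 81 = -28944 + 81 = -28863$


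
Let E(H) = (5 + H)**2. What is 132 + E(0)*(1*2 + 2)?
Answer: 232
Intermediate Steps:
132 + E(0)*(1*2 + 2) = 132 + (5 + 0)**2*(1*2 + 2) = 132 + 5**2*(2 + 2) = 132 + 25*4 = 132 + 100 = 232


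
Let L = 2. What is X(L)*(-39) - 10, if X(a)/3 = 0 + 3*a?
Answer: -712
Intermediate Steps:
X(a) = 9*a (X(a) = 3*(0 + 3*a) = 3*(3*a) = 9*a)
X(L)*(-39) - 10 = (9*2)*(-39) - 10 = 18*(-39) - 10 = -702 - 10 = -712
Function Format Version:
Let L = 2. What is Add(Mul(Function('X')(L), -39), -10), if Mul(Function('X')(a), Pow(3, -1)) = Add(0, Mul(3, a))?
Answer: -712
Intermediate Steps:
Function('X')(a) = Mul(9, a) (Function('X')(a) = Mul(3, Add(0, Mul(3, a))) = Mul(3, Mul(3, a)) = Mul(9, a))
Add(Mul(Function('X')(L), -39), -10) = Add(Mul(Mul(9, 2), -39), -10) = Add(Mul(18, -39), -10) = Add(-702, -10) = -712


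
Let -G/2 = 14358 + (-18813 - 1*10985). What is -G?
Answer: -30880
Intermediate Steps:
G = 30880 (G = -2*(14358 + (-18813 - 1*10985)) = -2*(14358 + (-18813 - 10985)) = -2*(14358 - 29798) = -2*(-15440) = 30880)
-G = -1*30880 = -30880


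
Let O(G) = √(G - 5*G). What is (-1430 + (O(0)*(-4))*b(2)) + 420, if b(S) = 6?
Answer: -1010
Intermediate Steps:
O(G) = 2*√(-G) (O(G) = √(-4*G) = 2*√(-G))
(-1430 + (O(0)*(-4))*b(2)) + 420 = (-1430 + ((2*√(-1*0))*(-4))*6) + 420 = (-1430 + ((2*√0)*(-4))*6) + 420 = (-1430 + ((2*0)*(-4))*6) + 420 = (-1430 + (0*(-4))*6) + 420 = (-1430 + 0*6) + 420 = (-1430 + 0) + 420 = -1430 + 420 = -1010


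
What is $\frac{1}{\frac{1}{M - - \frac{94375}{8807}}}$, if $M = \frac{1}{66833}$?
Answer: $\frac{6307373182}{588598231} \approx 10.716$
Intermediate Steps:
$M = \frac{1}{66833} \approx 1.4963 \cdot 10^{-5}$
$\frac{1}{\frac{1}{M - - \frac{94375}{8807}}} = \frac{1}{\frac{1}{\frac{1}{66833} - - \frac{94375}{8807}}} = \frac{1}{\frac{1}{\frac{1}{66833} + \frac{94375}{8807}}} = \frac{1}{\frac{1}{\frac{6307373182}{588598231}}} = \frac{1}{\frac{588598231}{6307373182}} = \frac{6307373182}{588598231}$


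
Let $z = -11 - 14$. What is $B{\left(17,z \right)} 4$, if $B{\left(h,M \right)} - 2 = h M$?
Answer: $-1692$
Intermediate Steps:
$z = -25$ ($z = -11 - 14 = -25$)
$B{\left(h,M \right)} = 2 + M h$ ($B{\left(h,M \right)} = 2 + h M = 2 + M h$)
$B{\left(17,z \right)} 4 = \left(2 - 425\right) 4 = \left(-423\right) 4 = -1692$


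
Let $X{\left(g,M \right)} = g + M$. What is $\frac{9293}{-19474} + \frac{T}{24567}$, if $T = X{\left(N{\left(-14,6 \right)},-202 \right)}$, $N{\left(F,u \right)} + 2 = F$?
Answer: $- \frac{232546463}{478417758} \approx -0.48607$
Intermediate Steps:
$N{\left(F,u \right)} = -2 + F$
$X{\left(g,M \right)} = M + g$
$T = -218$ ($T = -202 - 16 = -218$)
$\frac{9293}{-19474} + \frac{T}{24567} = \frac{9293}{-19474} - \frac{218}{24567} = 9293 \left(- \frac{1}{19474}\right) - \frac{218}{24567} = - \frac{9293}{19474} - \frac{218}{24567} = - \frac{232546463}{478417758}$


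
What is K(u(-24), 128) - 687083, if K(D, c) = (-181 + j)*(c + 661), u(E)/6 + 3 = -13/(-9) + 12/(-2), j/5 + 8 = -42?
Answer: -1027142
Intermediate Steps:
j = -250 (j = -40 + 5*(-42) = -40 - 210 = -250)
u(E) = -136/3 (u(E) = -18 + 6*(-13/(-9) + 12/(-2)) = -18 + 6*(-13*(-⅑) + 12*(-½)) = -18 + 6*(13/9 - 6) = -18 + 6*(-41/9) = -18 - 82/3 = -136/3)
K(D, c) = -284891 - 431*c (K(D, c) = (-181 - 250)*(c + 661) = -431*(661 + c) = -284891 - 431*c)
K(u(-24), 128) - 687083 = (-284891 - 431*128) - 687083 = (-284891 - 55168) - 687083 = -340059 - 687083 = -1027142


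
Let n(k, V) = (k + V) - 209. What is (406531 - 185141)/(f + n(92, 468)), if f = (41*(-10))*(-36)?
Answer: 221390/15111 ≈ 14.651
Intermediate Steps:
n(k, V) = -209 + V + k (n(k, V) = (V + k) - 209 = -209 + V + k)
f = 14760 (f = -410*(-36) = 14760)
(406531 - 185141)/(f + n(92, 468)) = (406531 - 185141)/(14760 + (-209 + 468 + 92)) = 221390/(14760 + 351) = 221390/15111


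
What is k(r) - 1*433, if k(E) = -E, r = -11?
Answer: -422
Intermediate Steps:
k(r) - 1*433 = -1*(-11) - 1*433 = 11 - 433 = -422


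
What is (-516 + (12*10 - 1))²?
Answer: 157609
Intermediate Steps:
(-516 + (12*10 - 1))² = (-516 + (120 - 1))² = (-516 + 119)² = (-397)² = 157609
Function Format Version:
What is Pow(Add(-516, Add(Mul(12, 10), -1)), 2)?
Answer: 157609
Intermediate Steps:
Pow(Add(-516, Add(Mul(12, 10), -1)), 2) = Pow(Add(-516, Add(120, -1)), 2) = Pow(Add(-516, 119), 2) = Pow(-397, 2) = 157609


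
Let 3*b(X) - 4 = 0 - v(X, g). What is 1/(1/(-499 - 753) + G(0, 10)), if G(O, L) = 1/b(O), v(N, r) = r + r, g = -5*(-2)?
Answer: -5008/943 ≈ -5.3107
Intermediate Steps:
g = 10
v(N, r) = 2*r
b(X) = -16/3 (b(X) = 4/3 + (0 - 2*10)/3 = 4/3 + (0 - 1*20)/3 = 4/3 + (0 - 20)/3 = 4/3 + (⅓)*(-20) = 4/3 - 20/3 = -16/3)
G(O, L) = -3/16 (G(O, L) = 1/(-16/3) = -3/16)
1/(1/(-499 - 753) + G(0, 10)) = 1/(1/(-499 - 753) - 3/16) = 1/(1/(-1252) - 3/16) = 1/(-1/1252 - 3/16) = 1/(-943/5008) = -5008/943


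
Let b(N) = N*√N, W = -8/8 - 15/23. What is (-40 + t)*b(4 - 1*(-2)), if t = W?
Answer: -5748*√6/23 ≈ -612.16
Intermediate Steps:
W = -38/23 (W = -8*⅛ - 15*1/23 = -1 - 15/23 = -38/23 ≈ -1.6522)
t = -38/23 ≈ -1.6522
b(N) = N^(3/2)
(-40 + t)*b(4 - 1*(-2)) = (-40 - 38/23)*(4 - 1*(-2))^(3/2) = -958*(4 + 2)^(3/2)/23 = -5748*√6/23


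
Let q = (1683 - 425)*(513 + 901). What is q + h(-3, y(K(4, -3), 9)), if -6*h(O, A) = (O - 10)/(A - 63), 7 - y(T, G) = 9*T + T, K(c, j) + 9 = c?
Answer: 64037219/36 ≈ 1.7788e+6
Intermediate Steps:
K(c, j) = -9 + c
y(T, G) = 7 - 10*T (y(T, G) = 7 - (9*T + T) = 7 - 10*T)
h(O, A) = -(-10 + O)/(6*(-63 + A)) (h(O, A) = -(O - 10)/(6*(A - 63)) = -(-10 + O)/(6*(-63 + A)))
q = 1778812 (q = 1258*1414 = 1778812)
q + h(-3, y(K(4, -3), 9)) = 1778812 + (10 - 1*(-3))/(6*(-63 + (7 - 10*(-9 + 4)))) = 1778812 + (10 + 3)/(6*(-63 + (7 - 10*(-5)))) = 1778812 + (1/6)*13/(-63 + (7 + 50)) = 1778812 + (1/6)*13/(-63 + 57) = 1778812 + (1/6)*13/(-6) = 1778812 + (1/6)*(-1/6)*13 = 1778812 - 13/36 = 64037219/36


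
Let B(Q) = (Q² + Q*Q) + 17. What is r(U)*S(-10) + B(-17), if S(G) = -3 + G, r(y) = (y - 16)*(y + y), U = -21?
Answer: -19607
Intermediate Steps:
B(Q) = 17 + 2*Q² (B(Q) = (Q² + Q²) + 17 = 2*Q² + 17 = 17 + 2*Q²)
r(y) = 2*y*(-16 + y) (r(y) = (-16 + y)*(2*y) = 2*y*(-16 + y))
r(U)*S(-10) + B(-17) = (2*(-21)*(-16 - 21))*(-3 - 10) + (17 + 2*(-17)²) = (2*(-21)*(-37))*(-13) + (17 + 2*289) = 1554*(-13) + (17 + 578) = -20202 + 595 = -19607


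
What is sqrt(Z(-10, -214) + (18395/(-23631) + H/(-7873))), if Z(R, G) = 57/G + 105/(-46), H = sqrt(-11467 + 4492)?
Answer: sqrt(-697544149040211621783162 - 399410003871968326695*I*sqrt(31))/457861329843 ≈ 0.0029077 - 1.8241*I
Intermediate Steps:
H = 15*I*sqrt(31) (H = sqrt(-6975) = 15*I*sqrt(31) ≈ 83.516*I)
Z(R, G) = -105/46 + 57/G (Z(R, G) = 57/G + 105*(-1/46) = 57/G - 105/46 = -105/46 + 57/G)
sqrt(Z(-10, -214) + (18395/(-23631) + H/(-7873))) = sqrt((-105/46 + 57/(-214)) + (18395/(-23631) + (15*I*sqrt(31))/(-7873))) = sqrt((-105/46 + 57*(-1/214)) + (18395*(-1/23631) + (15*I*sqrt(31))*(-1/7873))) = sqrt((-105/46 - 57/214) + (-18395/23631 - 15*I*sqrt(31)/7873)) = sqrt(-6273/2461 + (-18395/23631 - 15*I*sqrt(31)/7873)) = sqrt(-193507358/58155891 - 15*I*sqrt(31)/7873)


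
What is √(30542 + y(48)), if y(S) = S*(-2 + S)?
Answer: 5*√1310 ≈ 180.97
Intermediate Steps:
√(30542 + y(48)) = √(30542 + 48*(-2 + 48)) = √(30542 + 48*46) = √(30542 + 2208) = √32750 = 5*√1310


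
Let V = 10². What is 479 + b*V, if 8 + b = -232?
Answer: -23521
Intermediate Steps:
b = -240 (b = -8 - 232 = -240)
V = 100
479 + b*V = 479 - 240*100 = 479 - 24000 = -23521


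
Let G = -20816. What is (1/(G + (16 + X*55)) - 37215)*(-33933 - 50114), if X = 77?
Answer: 51812157908372/16565 ≈ 3.1278e+9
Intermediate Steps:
(1/(G + (16 + X*55)) - 37215)*(-33933 - 50114) = (1/(-20816 + (16 + 77*55)) - 37215)*(-33933 - 50114) = (1/(-20816 + (16 + 4235)) - 37215)*(-84047) = (1/(-20816 + 4251) - 37215)*(-84047) = (1/(-16565) - 37215)*(-84047) = (-1/16565 - 37215)*(-84047) = -616466476/16565*(-84047) = 51812157908372/16565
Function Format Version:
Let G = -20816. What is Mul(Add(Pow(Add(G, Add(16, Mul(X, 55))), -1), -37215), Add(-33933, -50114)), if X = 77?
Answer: Rational(51812157908372, 16565) ≈ 3.1278e+9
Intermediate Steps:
Mul(Add(Pow(Add(G, Add(16, Mul(X, 55))), -1), -37215), Add(-33933, -50114)) = Mul(Add(Pow(Add(-20816, Add(16, Mul(77, 55))), -1), -37215), Add(-33933, -50114)) = Mul(Add(Pow(Add(-20816, Add(16, 4235)), -1), -37215), -84047) = Mul(Add(Pow(Add(-20816, 4251), -1), -37215), -84047) = Mul(Add(Pow(-16565, -1), -37215), -84047) = Mul(Add(Rational(-1, 16565), -37215), -84047) = Mul(Rational(-616466476, 16565), -84047) = Rational(51812157908372, 16565)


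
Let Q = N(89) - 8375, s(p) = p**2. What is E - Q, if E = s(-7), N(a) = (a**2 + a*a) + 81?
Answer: -7499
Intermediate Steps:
N(a) = 81 + 2*a**2 (N(a) = (a**2 + a**2) + 81 = 2*a**2 + 81 = 81 + 2*a**2)
E = 49 (E = (-7)**2 = 49)
Q = 7548 (Q = (81 + 2*89**2) - 8375 = (81 + 2*7921) - 8375 = (81 + 15842) - 8375 = 15923 - 8375 = 7548)
E - Q = 49 - 1*7548 = 49 - 7548 = -7499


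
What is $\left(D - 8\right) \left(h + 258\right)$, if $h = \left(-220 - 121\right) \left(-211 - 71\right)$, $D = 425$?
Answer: $40207140$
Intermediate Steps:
$h = 96162$ ($h = \left(-341\right) \left(-282\right) = 96162$)
$\left(D - 8\right) \left(h + 258\right) = \left(425 - 8\right) \left(96162 + 258\right) = 417 \cdot 96420 = 40207140$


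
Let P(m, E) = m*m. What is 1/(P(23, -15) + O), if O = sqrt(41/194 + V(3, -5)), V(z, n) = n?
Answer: 102626/54290083 - I*sqrt(180226)/54290083 ≈ 0.0018903 - 7.8197e-6*I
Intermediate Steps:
P(m, E) = m**2
O = I*sqrt(180226)/194 (O = sqrt(41/194 - 5) = sqrt(-929/194) = I*sqrt(180226)/194 ≈ 2.1883*I)
1/(P(23, -15) + O) = 1/(23**2 + I*sqrt(180226)/194) = 1/(529 + I*sqrt(180226)/194)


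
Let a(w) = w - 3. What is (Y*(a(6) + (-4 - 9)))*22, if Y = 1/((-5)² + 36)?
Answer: -220/61 ≈ -3.6066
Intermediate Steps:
a(w) = -3 + w
Y = 1/61 (Y = 1/(25 + 36) = 1/61 ≈ 0.016393)
(Y*(a(6) + (-4 - 9)))*22 = (((-3 + 6) + (-4 - 9))/61)*22 = ((3 - 13)/61)*22 = ((1/61)*(-10))*22 = -10/61*22 = -220/61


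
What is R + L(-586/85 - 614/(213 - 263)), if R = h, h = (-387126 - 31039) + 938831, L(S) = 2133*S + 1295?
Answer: 226715862/425 ≈ 5.3345e+5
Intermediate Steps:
L(S) = 1295 + 2133*S
h = 520666 (h = -418165 + 938831 = 520666)
R = 520666
R + L(-586/85 - 614/(213 - 263)) = 520666 + (1295 + 2133*(-586/85 - 614/(213 - 263))) = 520666 + (1295 + 2133*(-586*1/85 - 614/(-50))) = 520666 + (1295 + 2133*(-586/85 - 614*(-1/50))) = 520666 + (1295 + 2133*(-586/85 + 307/25)) = 520666 + (1295 + 2133*(2289/425)) = 520666 + (1295 + 4882437/425) = 520666 + 5432812/425 = 226715862/425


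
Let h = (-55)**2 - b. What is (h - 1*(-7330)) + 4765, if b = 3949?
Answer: 11171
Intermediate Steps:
h = -924 (h = (-55)**2 - 1*3949 = 3025 - 3949 = -924)
(h - 1*(-7330)) + 4765 = (-924 - 1*(-7330)) + 4765 = (-924 + 7330) + 4765 = 6406 + 4765 = 11171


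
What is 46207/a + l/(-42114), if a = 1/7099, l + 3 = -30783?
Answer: 2302396902498/7019 ≈ 3.2802e+8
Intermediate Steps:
l = -30786 (l = -3 - 30783 = -30786)
a = 1/7099 ≈ 0.00014086
46207/a + l/(-42114) = 46207/(1/7099) - 30786/(-42114) = 46207*7099 - 30786*(-1/42114) = 328023493 + 5131/7019 = 2302396902498/7019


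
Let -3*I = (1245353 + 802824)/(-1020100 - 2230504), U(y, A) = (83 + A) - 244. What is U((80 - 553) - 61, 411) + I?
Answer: 143529481/573636 ≈ 250.21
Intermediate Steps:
U(y, A) = -161 + A
I = 120481/573636 (I = -(1245353 + 802824)/(3*(-1020100 - 2230504)) = -2048177/(3*(-3250604)) = -2048177*(-1)/(3*3250604) = -1/3*(-120481/191212) = 120481/573636 ≈ 0.21003)
U((80 - 553) - 61, 411) + I = (-161 + 411) + 120481/573636 = 250 + 120481/573636 = 143529481/573636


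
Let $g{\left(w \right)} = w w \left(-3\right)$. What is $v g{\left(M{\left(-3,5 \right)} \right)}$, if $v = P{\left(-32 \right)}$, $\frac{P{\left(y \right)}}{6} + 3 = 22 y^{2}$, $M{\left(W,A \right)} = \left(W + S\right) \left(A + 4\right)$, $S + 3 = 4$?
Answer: $-131365800$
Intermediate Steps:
$S = 1$ ($S = -3 + 4 = 1$)
$M{\left(W,A \right)} = \left(1 + W\right) \left(4 + A\right)$ ($M{\left(W,A \right)} = \left(W + 1\right) \left(A + 4\right) = \left(1 + W\right) \left(4 + A\right)$)
$g{\left(w \right)} = - 3 w^{2}$ ($g{\left(w \right)} = w^{2} \left(-3\right) = - 3 w^{2}$)
$P{\left(y \right)} = -18 + 132 y^{2}$ ($P{\left(y \right)} = -18 + 6 \cdot 22 y^{2} = -18 + 132 y^{2}$)
$v = 135150$ ($v = -18 + 132 \left(-32\right)^{2} = -18 + 132 \cdot 1024 = -18 + 135168 = 135150$)
$v g{\left(M{\left(-3,5 \right)} \right)} = 135150 \left(- 3 \left(4 + 5 + 4 \left(-3\right) + 5 \left(-3\right)\right)^{2}\right) = 135150 \left(- 3 \left(4 + 5 - 12 - 15\right)^{2}\right) = 135150 \left(- 3 \left(-18\right)^{2}\right) = 135150 \left(\left(-3\right) 324\right) = 135150 \left(-972\right) = -131365800$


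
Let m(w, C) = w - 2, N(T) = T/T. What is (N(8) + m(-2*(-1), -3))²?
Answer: 1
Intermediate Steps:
N(T) = 1
m(w, C) = -2 + w
(N(8) + m(-2*(-1), -3))² = (1 + (-2 - 2*(-1)))² = (1 + (-2 + 2))² = (1 + 0)² = 1² = 1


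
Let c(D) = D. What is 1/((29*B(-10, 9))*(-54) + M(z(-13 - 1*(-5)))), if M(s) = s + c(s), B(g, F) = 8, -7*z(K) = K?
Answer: -7/87680 ≈ -7.9836e-5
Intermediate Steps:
z(K) = -K/7
M(s) = 2*s (M(s) = s + s = 2*s)
1/((29*B(-10, 9))*(-54) + M(z(-13 - 1*(-5)))) = 1/((29*8)*(-54) + 2*(-(-13 - 1*(-5))/7)) = 1/(232*(-54) + 2*(-(-13 + 5)/7)) = 1/(-12528 + 2*(-⅐*(-8))) = 1/(-12528 + 2*(8/7)) = 1/(-12528 + 16/7) = 1/(-87680/7) = -7/87680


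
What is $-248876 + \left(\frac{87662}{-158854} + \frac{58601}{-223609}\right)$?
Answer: $- \frac{4420199560801374}{17760592043} \approx -2.4888 \cdot 10^{5}$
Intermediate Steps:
$-248876 + \left(\frac{87662}{-158854} + \frac{58601}{-223609}\right) = -248876 + \left(87662 \left(- \frac{1}{158854}\right) + 58601 \left(- \frac{1}{223609}\right)\right) = -248876 - \frac{14455507706}{17760592043} = - \frac{4420199560801374}{17760592043}$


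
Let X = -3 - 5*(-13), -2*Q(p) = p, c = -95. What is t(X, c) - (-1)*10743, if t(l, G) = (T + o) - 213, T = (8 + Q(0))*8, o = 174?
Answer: 10768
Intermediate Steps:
Q(p) = -p/2
X = 62 (X = -3 + 65 = 62)
T = 64 (T = (8 - 1/2*0)*8 = (8 + 0)*8 = 8*8 = 64)
t(l, G) = 25 (t(l, G) = (64 + 174) - 213 = 238 - 213 = 25)
t(X, c) - (-1)*10743 = 25 - (-1)*10743 = 25 - 1*(-10743) = 25 + 10743 = 10768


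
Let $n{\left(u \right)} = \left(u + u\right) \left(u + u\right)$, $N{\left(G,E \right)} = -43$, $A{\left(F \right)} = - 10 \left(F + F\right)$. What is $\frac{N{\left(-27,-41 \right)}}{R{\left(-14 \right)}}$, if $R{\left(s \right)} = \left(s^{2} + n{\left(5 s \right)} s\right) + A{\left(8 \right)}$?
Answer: $\frac{43}{274364} \approx 0.00015673$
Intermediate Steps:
$A{\left(F \right)} = - 20 F$ ($A{\left(F \right)} = - 10 \cdot 2 F = - 20 F$)
$n{\left(u \right)} = 4 u^{2}$ ($n{\left(u \right)} = 2 u 2 u = 4 u^{2}$)
$R{\left(s \right)} = -160 + s^{2} + 100 s^{3}$ ($R{\left(s \right)} = \left(s^{2} + 4 \left(5 s\right)^{2} s\right) - 160 = \left(s^{2} + 4 \cdot 25 s^{2} s\right) - 160 = \left(s^{2} + 100 s^{2} s\right) - 160 = \left(s^{2} + 100 s^{3}\right) - 160 = -160 + s^{2} + 100 s^{3}$)
$\frac{N{\left(-27,-41 \right)}}{R{\left(-14 \right)}} = - \frac{43}{-160 + \left(-14\right)^{2} + 100 \left(-14\right)^{3}} = - \frac{43}{-160 + 196 + 100 \left(-2744\right)} = - \frac{43}{-160 + 196 - 274400} = - \frac{43}{-274364} = \left(-43\right) \left(- \frac{1}{274364}\right) = \frac{43}{274364}$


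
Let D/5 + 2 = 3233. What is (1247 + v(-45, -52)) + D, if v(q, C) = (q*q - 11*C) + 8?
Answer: 20007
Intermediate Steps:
v(q, C) = 8 + q**2 - 11*C (v(q, C) = (q**2 - 11*C) + 8 = 8 + q**2 - 11*C)
D = 16155 (D = -10 + 5*3233 = -10 + 16165 = 16155)
(1247 + v(-45, -52)) + D = (1247 + (8 + (-45)**2 - 11*(-52))) + 16155 = (1247 + (8 + 2025 + 572)) + 16155 = (1247 + 2605) + 16155 = 3852 + 16155 = 20007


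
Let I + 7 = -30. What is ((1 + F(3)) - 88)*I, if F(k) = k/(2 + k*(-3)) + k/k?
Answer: 22385/7 ≈ 3197.9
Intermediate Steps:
I = -37 (I = -7 - 30 = -37)
F(k) = 1 + k/(2 - 3*k) (F(k) = k/(2 - 3*k) + 1 = 1 + k/(2 - 3*k))
((1 + F(3)) - 88)*I = ((1 + 2*(-1 + 3)/(-2 + 3*3)) - 88)*(-37) = ((1 + 2*2/(-2 + 9)) - 88)*(-37) = ((1 + 2*2/7) - 88)*(-37) = ((1 + 2*(1/7)*2) - 88)*(-37) = ((1 + 4/7) - 88)*(-37) = (11/7 - 88)*(-37) = -605/7*(-37) = 22385/7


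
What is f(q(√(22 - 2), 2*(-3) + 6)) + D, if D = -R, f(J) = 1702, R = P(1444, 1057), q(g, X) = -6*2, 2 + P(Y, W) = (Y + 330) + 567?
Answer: -637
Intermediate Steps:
P(Y, W) = 895 + Y (P(Y, W) = -2 + ((Y + 330) + 567) = -2 + ((330 + Y) + 567) = -2 + (897 + Y) = 895 + Y)
q(g, X) = -12
R = 2339 (R = 895 + 1444 = 2339)
D = -2339 (D = -1*2339 = -2339)
f(q(√(22 - 2), 2*(-3) + 6)) + D = 1702 - 2339 = -637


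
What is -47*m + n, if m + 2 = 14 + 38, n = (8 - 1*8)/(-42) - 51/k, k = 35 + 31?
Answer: -51717/22 ≈ -2350.8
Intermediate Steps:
k = 66
n = -17/22 (n = (8 - 1*8)/(-42) - 51/66 = (8 - 8)*(-1/42) - 51*1/66 = 0*(-1/42) - 17/22 = 0 - 17/22 = -17/22 ≈ -0.77273)
m = 50 (m = -2 + (14 + 38) = -2 + 52 = 50)
-47*m + n = -47*50 - 17/22 = -2350 - 17/22 = -51717/22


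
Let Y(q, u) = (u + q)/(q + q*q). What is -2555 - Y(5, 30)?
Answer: -15337/6 ≈ -2556.2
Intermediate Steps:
Y(q, u) = (q + u)/(q + q²)
-2555 - Y(5, 30) = -2555 - (5 + 30)/(5*(1 + 5)) = -2555 - 35/(5*6) = -2555 - 1*7/6 = -2555 - 7/6 = -15337/6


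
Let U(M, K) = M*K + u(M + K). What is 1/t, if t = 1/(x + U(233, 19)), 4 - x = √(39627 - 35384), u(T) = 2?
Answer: 4433 - √4243 ≈ 4367.9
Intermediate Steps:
U(M, K) = 2 + K*M (U(M, K) = M*K + 2 = K*M + 2 = 2 + K*M)
x = 4 - √4243 (x = 4 - √(39627 - 35384) = 4 - √4243 ≈ -61.138)
t = 1/(4433 - √4243) (t = 1/((4 - √4243) + (2 + 19*233)) = 1/((4 - √4243) + (2 + 4427)) = 1/((4 - √4243) + 4429) = 1/(4433 - √4243) ≈ 0.00022894)
1/t = 1/(4433/19647246 + √4243/19647246)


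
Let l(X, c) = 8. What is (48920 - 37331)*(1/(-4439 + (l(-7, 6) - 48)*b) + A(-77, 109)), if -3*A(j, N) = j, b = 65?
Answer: 2093746000/7039 ≈ 2.9745e+5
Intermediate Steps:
A(j, N) = -j/3
(48920 - 37331)*(1/(-4439 + (l(-7, 6) - 48)*b) + A(-77, 109)) = (48920 - 37331)*(1/(-4439 + (8 - 48)*65) - ⅓*(-77)) = 11589*(1/(-4439 - 40*65) + 77/3) = 11589*(1/(-4439 - 2600) + 77/3) = 11589*(1/(-7039) + 77/3) = 11589*(-1/7039 + 77/3) = 11589*(542000/21117) = 2093746000/7039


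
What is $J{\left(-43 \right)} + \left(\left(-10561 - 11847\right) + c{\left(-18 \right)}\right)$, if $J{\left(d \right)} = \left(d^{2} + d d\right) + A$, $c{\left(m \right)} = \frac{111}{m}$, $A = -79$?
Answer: $- \frac{112771}{6} \approx -18795.0$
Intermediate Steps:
$J{\left(d \right)} = -79 + 2 d^{2}$ ($J{\left(d \right)} = \left(d^{2} + d d\right) - 79 = \left(d^{2} + d^{2}\right) - 79 = 2 d^{2} - 79 = -79 + 2 d^{2}$)
$J{\left(-43 \right)} + \left(\left(-10561 - 11847\right) + c{\left(-18 \right)}\right) = \left(-79 + 2 \left(-43\right)^{2}\right) + \left(\left(-10561 - 11847\right) + \frac{111}{-18}\right) = \left(-79 + 2 \cdot 1849\right) + \left(-22408 + 111 \left(- \frac{1}{18}\right)\right) = \left(-79 + 3698\right) - \frac{134485}{6} = 3619 - \frac{134485}{6} = - \frac{112771}{6}$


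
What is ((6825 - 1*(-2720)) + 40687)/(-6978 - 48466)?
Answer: -12558/13861 ≈ -0.90600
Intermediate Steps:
((6825 - 1*(-2720)) + 40687)/(-6978 - 48466) = ((6825 + 2720) + 40687)/(-55444) = (9545 + 40687)*(-1/55444) = 50232*(-1/55444) = -12558/13861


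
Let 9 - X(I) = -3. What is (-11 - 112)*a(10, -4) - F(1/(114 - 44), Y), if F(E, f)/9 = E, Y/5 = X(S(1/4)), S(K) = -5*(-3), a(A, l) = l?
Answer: 34431/70 ≈ 491.87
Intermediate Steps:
S(K) = 15
X(I) = 12 (X(I) = 9 - 1*(-3) = 9 + 3 = 12)
Y = 60 (Y = 5*12 = 60)
F(E, f) = 9*E
(-11 - 112)*a(10, -4) - F(1/(114 - 44), Y) = (-11 - 112)*(-4) - 9/(114 - 44) = -123*(-4) - 9/70 = 492 - 9/70 = 34431/70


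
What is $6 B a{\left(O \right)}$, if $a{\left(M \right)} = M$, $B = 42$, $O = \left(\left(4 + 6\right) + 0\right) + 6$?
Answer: $4032$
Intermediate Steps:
$O = 16$ ($O = \left(10 + 0\right) + 6 = 10 + 6 = 16$)
$6 B a{\left(O \right)} = 6 \cdot 42 \cdot 16 = 252 \cdot 16 = 4032$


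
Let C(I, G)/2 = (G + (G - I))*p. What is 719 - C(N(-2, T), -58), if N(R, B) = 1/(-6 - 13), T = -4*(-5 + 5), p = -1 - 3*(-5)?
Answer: 75345/19 ≈ 3965.5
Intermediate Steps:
p = 14 (p = -1 + 15 = 14)
T = 0 (T = -4*0 = 0)
N(R, B) = -1/19 (N(R, B) = 1/(-19) = -1/19)
C(I, G) = -28*I + 56*G (C(I, G) = 2*((G + (G - I))*14) = 2*((-I + 2*G)*14) = 2*(-14*I + 28*G) = -28*I + 56*G)
719 - C(N(-2, T), -58) = 719 - (-28*(-1/19) + 56*(-58)) = 719 - (28/19 - 3248) = 719 - 1*(-61684/19) = 719 + 61684/19 = 75345/19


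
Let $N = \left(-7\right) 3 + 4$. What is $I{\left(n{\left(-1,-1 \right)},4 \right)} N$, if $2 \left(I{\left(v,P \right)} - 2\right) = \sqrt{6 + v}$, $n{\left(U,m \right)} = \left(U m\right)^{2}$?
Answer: $-34 - \frac{17 \sqrt{7}}{2} \approx -56.489$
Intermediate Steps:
$n{\left(U,m \right)} = U^{2} m^{2}$
$I{\left(v,P \right)} = 2 + \frac{\sqrt{6 + v}}{2}$
$N = -17$ ($N = -21 + 4 = -17$)
$I{\left(n{\left(-1,-1 \right)},4 \right)} N = \left(2 + \frac{\sqrt{6 + \left(-1\right)^{2} \left(-1\right)^{2}}}{2}\right) \left(-17\right) = \left(2 + \frac{\sqrt{6 + 1 \cdot 1}}{2}\right) \left(-17\right) = \left(2 + \frac{\sqrt{6 + 1}}{2}\right) \left(-17\right) = \left(2 + \frac{\sqrt{7}}{2}\right) \left(-17\right) = -34 - \frac{17 \sqrt{7}}{2}$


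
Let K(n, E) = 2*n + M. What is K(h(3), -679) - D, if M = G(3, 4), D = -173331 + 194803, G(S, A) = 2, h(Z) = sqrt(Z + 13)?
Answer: -21462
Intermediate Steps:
h(Z) = sqrt(13 + Z)
D = 21472
M = 2
K(n, E) = 2 + 2*n (K(n, E) = 2*n + 2 = 2 + 2*n)
K(h(3), -679) - D = (2 + 2*sqrt(13 + 3)) - 1*21472 = (2 + 2*sqrt(16)) - 21472 = (2 + 2*4) - 21472 = (2 + 8) - 21472 = 10 - 21472 = -21462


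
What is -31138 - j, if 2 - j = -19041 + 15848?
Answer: -34333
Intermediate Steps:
j = 3195 (j = 2 - (-19041 + 15848) = 2 - 1*(-3193) = 2 + 3193 = 3195)
-31138 - j = -31138 - 1*3195 = -31138 - 3195 = -34333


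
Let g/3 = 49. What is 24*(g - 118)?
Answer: 696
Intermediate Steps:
g = 147 (g = 3*49 = 147)
24*(g - 118) = 24*(147 - 118) = 24*29 = 696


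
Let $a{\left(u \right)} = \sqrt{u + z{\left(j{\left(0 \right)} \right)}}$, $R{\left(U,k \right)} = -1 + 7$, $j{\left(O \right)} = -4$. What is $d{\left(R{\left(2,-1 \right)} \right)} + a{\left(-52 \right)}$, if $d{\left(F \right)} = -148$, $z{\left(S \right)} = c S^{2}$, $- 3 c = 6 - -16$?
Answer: $-148 + \frac{2 i \sqrt{381}}{3} \approx -148.0 + 13.013 i$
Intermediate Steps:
$c = - \frac{22}{3}$ ($c = - \frac{6 - -16}{3} = - \frac{6 + 16}{3} = \left(- \frac{1}{3}\right) 22 = - \frac{22}{3} \approx -7.3333$)
$R{\left(U,k \right)} = 6$
$z{\left(S \right)} = - \frac{22 S^{2}}{3}$
$a{\left(u \right)} = \sqrt{- \frac{352}{3} + u}$ ($a{\left(u \right)} = \sqrt{u - \frac{22 \left(-4\right)^{2}}{3}} = \sqrt{u - \frac{352}{3}} = \sqrt{- \frac{352}{3} + u}$)
$d{\left(R{\left(2,-1 \right)} \right)} + a{\left(-52 \right)} = -148 + \frac{\sqrt{-1056 + 9 \left(-52\right)}}{3} = -148 + \frac{\sqrt{-1056 - 468}}{3} = -148 + \frac{\sqrt{-1524}}{3} = -148 + \frac{2 i \sqrt{381}}{3}$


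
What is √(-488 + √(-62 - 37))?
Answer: √(-488 + 3*I*√11) ≈ 0.2252 + 22.092*I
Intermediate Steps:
√(-488 + √(-62 - 37)) = √(-488 + √(-99)) = √(-488 + 3*I*√11)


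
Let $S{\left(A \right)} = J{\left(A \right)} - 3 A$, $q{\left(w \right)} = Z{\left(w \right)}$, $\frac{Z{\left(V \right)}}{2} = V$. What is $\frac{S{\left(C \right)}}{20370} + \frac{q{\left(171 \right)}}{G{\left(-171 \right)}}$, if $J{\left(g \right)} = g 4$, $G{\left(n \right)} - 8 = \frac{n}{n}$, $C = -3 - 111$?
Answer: $\frac{128991}{3395} \approx 37.994$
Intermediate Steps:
$Z{\left(V \right)} = 2 V$
$q{\left(w \right)} = 2 w$
$C = -114$
$G{\left(n \right)} = 9$ ($G{\left(n \right)} = 8 + \frac{n}{n} = 8 + 1 = 9$)
$J{\left(g \right)} = 4 g$
$S{\left(A \right)} = A$ ($S{\left(A \right)} = 4 A - 3 A = A$)
$\frac{S{\left(C \right)}}{20370} + \frac{q{\left(171 \right)}}{G{\left(-171 \right)}} = - \frac{114}{20370} + \frac{2 \cdot 171}{9} = \left(-114\right) \frac{1}{20370} + 342 \cdot \frac{1}{9} = - \frac{19}{3395} + 38 = \frac{128991}{3395}$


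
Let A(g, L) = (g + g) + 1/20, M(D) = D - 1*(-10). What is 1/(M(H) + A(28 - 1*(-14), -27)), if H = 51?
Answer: 20/2901 ≈ 0.0068942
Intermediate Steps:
M(D) = 10 + D (M(D) = D + 10 = 10 + D)
A(g, L) = 1/20 + 2*g (A(g, L) = 2*g + 1/20 = 1/20 + 2*g)
1/(M(H) + A(28 - 1*(-14), -27)) = 1/((10 + 51) + (1/20 + 2*(28 - 1*(-14)))) = 1/(61 + (1/20 + 2*(28 + 14))) = 1/(61 + (1/20 + 2*42)) = 1/(61 + (1/20 + 84)) = 1/(61 + 1681/20) = 1/(2901/20) = 20/2901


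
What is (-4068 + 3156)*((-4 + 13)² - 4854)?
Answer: 4352976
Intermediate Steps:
(-4068 + 3156)*((-4 + 13)² - 4854) = -912*(9² - 4854) = -912*(81 - 4854) = -912*(-4773) = 4352976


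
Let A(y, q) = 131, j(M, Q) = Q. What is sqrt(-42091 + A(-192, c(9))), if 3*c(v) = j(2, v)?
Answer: 2*I*sqrt(10490) ≈ 204.84*I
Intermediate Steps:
c(v) = v/3
sqrt(-42091 + A(-192, c(9))) = sqrt(-42091 + 131) = sqrt(-41960) = 2*I*sqrt(10490)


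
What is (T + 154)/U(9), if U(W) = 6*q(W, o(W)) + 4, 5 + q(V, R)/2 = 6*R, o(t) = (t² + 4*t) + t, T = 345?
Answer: 499/9016 ≈ 0.055346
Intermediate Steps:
o(t) = t² + 5*t
q(V, R) = -10 + 12*R (q(V, R) = -10 + 2*(6*R) = -10 + 12*R)
U(W) = -56 + 72*W*(5 + W) (U(W) = 6*(-10 + 12*(W*(5 + W))) + 4 = 6*(-10 + 12*W*(5 + W)) + 4 = (-60 + 72*W*(5 + W)) + 4 = -56 + 72*W*(5 + W))
(T + 154)/U(9) = (345 + 154)/(-56 + 72*9*(5 + 9)) = 499/(-56 + 72*9*14) = 499/(-56 + 9072) = 499/9016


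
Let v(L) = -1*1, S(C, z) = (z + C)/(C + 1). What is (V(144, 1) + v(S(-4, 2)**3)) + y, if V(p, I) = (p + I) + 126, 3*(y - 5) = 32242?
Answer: 33067/3 ≈ 11022.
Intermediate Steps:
y = 32257/3 (y = 5 + (1/3)*32242 = 5 + 32242/3 = 32257/3 ≈ 10752.)
V(p, I) = 126 + I + p (V(p, I) = (I + p) + 126 = 126 + I + p)
S(C, z) = (C + z)/(1 + C)
v(L) = -1
(V(144, 1) + v(S(-4, 2)**3)) + y = ((126 + 1 + 144) - 1) + 32257/3 = (271 - 1) + 32257/3 = 270 + 32257/3 = 33067/3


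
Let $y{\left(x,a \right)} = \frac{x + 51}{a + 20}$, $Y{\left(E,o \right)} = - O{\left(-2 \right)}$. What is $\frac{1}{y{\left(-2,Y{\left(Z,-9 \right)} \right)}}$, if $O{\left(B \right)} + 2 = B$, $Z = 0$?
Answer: $\frac{24}{49} \approx 0.4898$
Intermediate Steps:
$O{\left(B \right)} = -2 + B$
$Y{\left(E,o \right)} = 4$ ($Y{\left(E,o \right)} = - (-2 - 2) = \left(-1\right) \left(-4\right) = 4$)
$y{\left(x,a \right)} = \frac{51 + x}{20 + a}$
$\frac{1}{y{\left(-2,Y{\left(Z,-9 \right)} \right)}} = \frac{1}{\frac{1}{20 + 4} \left(51 - 2\right)} = \frac{1}{\frac{1}{24} \cdot 49} = \frac{1}{\frac{49}{24}} = \frac{24}{49}$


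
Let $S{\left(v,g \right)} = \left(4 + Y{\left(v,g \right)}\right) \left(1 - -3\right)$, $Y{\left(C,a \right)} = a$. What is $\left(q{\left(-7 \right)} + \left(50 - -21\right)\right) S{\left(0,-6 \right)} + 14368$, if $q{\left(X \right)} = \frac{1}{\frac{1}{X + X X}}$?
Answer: $13464$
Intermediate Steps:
$S{\left(v,g \right)} = 16 + 4 g$ ($S{\left(v,g \right)} = \left(4 + g\right) \left(1 - -3\right) = \left(4 + g\right) \left(1 + 3\right) = \left(4 + g\right) 4 = 16 + 4 g$)
$q{\left(X \right)} = X + X^{2}$ ($q{\left(X \right)} = \frac{1}{\frac{1}{X + X^{2}}} = X + X^{2}$)
$\left(q{\left(-7 \right)} + \left(50 - -21\right)\right) S{\left(0,-6 \right)} + 14368 = \left(- 7 \left(1 - 7\right) + \left(50 - -21\right)\right) \left(16 + 4 \left(-6\right)\right) + 14368 = \left(\left(-7\right) \left(-6\right) + \left(50 + 21\right)\right) \left(16 - 24\right) + 14368 = \left(42 + 71\right) \left(-8\right) + 14368 = 113 \left(-8\right) + 14368 = -904 + 14368 = 13464$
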